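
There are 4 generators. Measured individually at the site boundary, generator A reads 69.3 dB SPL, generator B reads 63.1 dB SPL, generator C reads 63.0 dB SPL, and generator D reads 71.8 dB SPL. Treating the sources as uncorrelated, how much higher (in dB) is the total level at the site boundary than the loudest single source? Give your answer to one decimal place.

Uncorrelated sources add in intensity (power), not in dB.
L_total = 10·log₁₀(10^(69.3/10) + 10^(63.1/10) + 10^(63.0/10) + 10^(71.8/10)) = 74.42 dB SPL.
Excess over the loudest (71.8 dB): 74.42 − 71.8 = 2.6 dB.

2.6 dB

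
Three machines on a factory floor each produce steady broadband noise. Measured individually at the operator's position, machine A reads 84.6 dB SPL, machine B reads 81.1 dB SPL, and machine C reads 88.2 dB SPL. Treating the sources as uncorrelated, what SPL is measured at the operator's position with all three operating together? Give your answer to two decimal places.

Incoherent sources sum as intensities:
L_total = 10·log₁₀(10^(84.6/10) + 10^(81.1/10) + 10^(88.2/10)) = 10·log₁₀(1078000000) = 90.33 dB SPL.

90.33 dB SPL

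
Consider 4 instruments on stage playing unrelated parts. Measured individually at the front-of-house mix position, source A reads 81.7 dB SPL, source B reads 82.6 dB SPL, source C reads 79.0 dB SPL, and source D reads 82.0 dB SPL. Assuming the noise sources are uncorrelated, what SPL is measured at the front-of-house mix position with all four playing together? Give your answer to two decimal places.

87.54 dB SPL

Incoherent sources sum as intensities:
L_total = 10·log₁₀(10^(81.7/10) + 10^(82.6/10) + 10^(79.0/10) + 10^(82.0/10)) = 10·log₁₀(567800000) = 87.54 dB SPL.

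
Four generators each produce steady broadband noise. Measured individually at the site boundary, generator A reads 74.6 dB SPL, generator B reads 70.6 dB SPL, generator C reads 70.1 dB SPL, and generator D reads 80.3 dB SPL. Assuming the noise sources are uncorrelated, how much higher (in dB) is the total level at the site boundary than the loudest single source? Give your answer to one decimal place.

1.7 dB

Uncorrelated sources add in intensity (power), not in dB.
L_total = 10·log₁₀(10^(74.6/10) + 10^(70.6/10) + 10^(70.1/10) + 10^(80.3/10)) = 81.98 dB SPL.
Excess over the loudest (80.3 dB): 81.98 − 80.3 = 1.7 dB.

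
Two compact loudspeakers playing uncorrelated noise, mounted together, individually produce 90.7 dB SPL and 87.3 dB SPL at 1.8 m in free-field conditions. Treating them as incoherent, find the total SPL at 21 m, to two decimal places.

71.00 dB SPL

Combined at 1.8 m: 10·log₁₀(10^(90.7/10)+10^(87.3/10)) = 92.335 dB SPL.
Then apply −20·log₁₀(21/1.8) = -21.339 dB → 71.00 dB SPL.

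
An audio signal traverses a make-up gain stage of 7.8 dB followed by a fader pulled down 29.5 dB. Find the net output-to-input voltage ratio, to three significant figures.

Net gain = 7.8 + (−29.5) = -21.7 dB.
Voltage ratio = 10^(-21.7/20) = 0.0822.

0.0822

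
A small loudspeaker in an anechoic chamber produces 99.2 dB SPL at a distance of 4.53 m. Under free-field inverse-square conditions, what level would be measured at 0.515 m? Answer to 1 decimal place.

118.1 dB SPL

For a point source in a free field, ΔL = −20·log₁₀(d₂/d₁).
ΔL = −20·log₁₀(0.515/4.53) = 18.89 dB, so L₂ = 99.2 + (18.89) = 118.1 dB SPL.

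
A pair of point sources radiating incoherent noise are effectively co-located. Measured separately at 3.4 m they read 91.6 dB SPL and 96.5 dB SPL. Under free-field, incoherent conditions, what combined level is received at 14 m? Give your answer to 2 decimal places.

Combined at 3.4 m: 10·log₁₀(10^(91.6/10)+10^(96.5/10)) = 97.718 dB SPL.
Then apply −20·log₁₀(14/3.4) = -12.293 dB → 85.42 dB SPL.

85.42 dB SPL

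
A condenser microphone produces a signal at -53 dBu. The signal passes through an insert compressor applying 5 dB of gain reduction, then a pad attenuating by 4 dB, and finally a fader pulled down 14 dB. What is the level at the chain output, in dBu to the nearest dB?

In dB, series stages simply add:
-53 − 5 − 4 − 14 = -76 dBu.

-76 dBu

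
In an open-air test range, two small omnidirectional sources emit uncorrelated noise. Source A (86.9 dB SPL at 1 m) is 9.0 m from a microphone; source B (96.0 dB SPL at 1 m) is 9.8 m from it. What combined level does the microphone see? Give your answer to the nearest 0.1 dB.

At the listener: L_A = 86.9 − 20·log₁₀(9.0) = 67.82 dB; L_B = 96.0 − 20·log₁₀(9.8) = 76.18 dB.
Combined: 10·log₁₀(10^(67.82/10)+10^(76.18/10)) = 76.8 dB SPL.

76.8 dB SPL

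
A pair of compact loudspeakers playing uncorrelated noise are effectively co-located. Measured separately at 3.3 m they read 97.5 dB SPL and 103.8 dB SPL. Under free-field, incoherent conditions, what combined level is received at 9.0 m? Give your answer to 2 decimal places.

96.00 dB SPL

Combined at 3.3 m: 10·log₁₀(10^(97.5/10)+10^(103.8/10)) = 104.715 dB SPL.
Then apply −20·log₁₀(9.0/3.3) = -8.715 dB → 96.00 dB SPL.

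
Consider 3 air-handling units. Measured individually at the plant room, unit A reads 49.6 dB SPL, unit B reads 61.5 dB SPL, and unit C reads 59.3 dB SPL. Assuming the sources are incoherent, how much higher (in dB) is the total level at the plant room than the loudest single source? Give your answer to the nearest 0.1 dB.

Uncorrelated sources add in intensity (power), not in dB.
L_total = 10·log₁₀(10^(49.6/10) + 10^(61.5/10) + 10^(59.3/10)) = 63.72 dB SPL.
Excess over the loudest (61.5 dB): 63.72 − 61.5 = 2.2 dB.

2.2 dB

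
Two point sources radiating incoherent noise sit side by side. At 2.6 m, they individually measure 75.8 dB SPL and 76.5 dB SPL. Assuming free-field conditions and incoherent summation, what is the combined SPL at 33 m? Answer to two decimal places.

Combined at 2.6 m: 10·log₁₀(10^(75.8/10)+10^(76.5/10)) = 79.174 dB SPL.
Then apply −20·log₁₀(33/2.6) = -22.071 dB → 57.10 dB SPL.

57.10 dB SPL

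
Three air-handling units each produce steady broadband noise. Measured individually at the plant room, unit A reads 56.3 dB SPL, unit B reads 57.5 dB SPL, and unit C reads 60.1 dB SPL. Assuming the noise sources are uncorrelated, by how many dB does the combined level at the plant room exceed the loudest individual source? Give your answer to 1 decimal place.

2.9 dB

Add the sources as powers (linear), then convert back to dB:
L_total = 10·log₁₀(10^(56.3/10) + 10^(57.5/10) + 10^(60.1/10)) = 63.04 dB SPL.
Excess over the loudest (60.1 dB): 63.04 − 60.1 = 2.9 dB.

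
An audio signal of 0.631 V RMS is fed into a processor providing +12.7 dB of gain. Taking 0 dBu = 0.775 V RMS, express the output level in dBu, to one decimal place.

+10.9 dBu

Input level: 20·log₁₀(0.631/0.775) = -1.79 dBu.
Output: -1.79 + 12.7 = +10.9 dBu.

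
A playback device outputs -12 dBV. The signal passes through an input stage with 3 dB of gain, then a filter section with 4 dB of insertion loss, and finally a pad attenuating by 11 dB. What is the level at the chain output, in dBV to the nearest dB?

-24 dBV

In dB, series stages simply add:
-12 + 3 − 4 − 11 = -24 dBV.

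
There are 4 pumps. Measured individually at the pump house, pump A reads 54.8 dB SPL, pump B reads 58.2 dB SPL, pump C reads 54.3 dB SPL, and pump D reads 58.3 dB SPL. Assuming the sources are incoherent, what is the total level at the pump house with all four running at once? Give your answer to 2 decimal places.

Add the sources as powers (linear), then convert back to dB:
L_total = 10·log₁₀(10^(54.8/10) + 10^(58.2/10) + 10^(54.3/10) + 10^(58.3/10)) = 10·log₁₀(1908000) = 62.81 dB SPL.

62.81 dB SPL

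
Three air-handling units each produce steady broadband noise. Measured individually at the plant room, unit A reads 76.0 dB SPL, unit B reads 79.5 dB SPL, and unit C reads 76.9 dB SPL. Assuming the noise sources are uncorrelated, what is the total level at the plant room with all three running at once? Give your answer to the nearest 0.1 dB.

Uncorrelated sources add in intensity (power), not in dB.
L_total = 10·log₁₀(10^(76.0/10) + 10^(79.5/10) + 10^(76.9/10)) = 10·log₁₀(177900000) = 82.5 dB SPL.

82.5 dB SPL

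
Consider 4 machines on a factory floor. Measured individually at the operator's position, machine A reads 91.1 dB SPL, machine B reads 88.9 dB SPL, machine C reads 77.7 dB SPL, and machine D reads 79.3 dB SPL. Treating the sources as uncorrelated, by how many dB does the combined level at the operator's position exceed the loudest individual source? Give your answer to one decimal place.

2.3 dB

Uncorrelated sources add in intensity (power), not in dB.
L_total = 10·log₁₀(10^(91.1/10) + 10^(88.9/10) + 10^(77.7/10) + 10^(79.3/10)) = 93.44 dB SPL.
Excess over the loudest (91.1 dB): 93.44 − 91.1 = 2.3 dB.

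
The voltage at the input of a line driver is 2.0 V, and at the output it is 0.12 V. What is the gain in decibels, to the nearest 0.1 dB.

-24.4 dB

Voltage ratio → dB uses the 20·log₁₀ form:
20·log₁₀(0.12/2.0) = 20·log₁₀(0.06000) = -24.4 dB.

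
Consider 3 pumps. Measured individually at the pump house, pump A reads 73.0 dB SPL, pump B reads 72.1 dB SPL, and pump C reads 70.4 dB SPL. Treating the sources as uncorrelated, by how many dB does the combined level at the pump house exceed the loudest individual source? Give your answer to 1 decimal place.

3.7 dB

Uncorrelated sources add in intensity (power), not in dB.
L_total = 10·log₁₀(10^(73.0/10) + 10^(72.1/10) + 10^(70.4/10)) = 76.73 dB SPL.
Excess over the loudest (73.0 dB): 76.73 − 73.0 = 3.7 dB.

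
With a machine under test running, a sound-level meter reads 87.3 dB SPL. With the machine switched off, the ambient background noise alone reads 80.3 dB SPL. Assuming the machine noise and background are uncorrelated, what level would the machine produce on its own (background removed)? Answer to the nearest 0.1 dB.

86.3 dB SPL

Background correction is a power subtraction:
L_src = 10·log₁₀(10^(87.3/10) − 10^(80.3/10)) = 10·log₁₀(429900000) = 86.3 dB SPL.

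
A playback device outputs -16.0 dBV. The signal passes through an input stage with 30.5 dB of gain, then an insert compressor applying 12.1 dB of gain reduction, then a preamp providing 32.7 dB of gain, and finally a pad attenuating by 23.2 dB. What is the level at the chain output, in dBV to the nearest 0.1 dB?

Cascaded gains and losses add directly in dB.
-16.0 + 30.5 − 12.1 + 32.7 − 23.2 = +11.9 dBV.

+11.9 dBV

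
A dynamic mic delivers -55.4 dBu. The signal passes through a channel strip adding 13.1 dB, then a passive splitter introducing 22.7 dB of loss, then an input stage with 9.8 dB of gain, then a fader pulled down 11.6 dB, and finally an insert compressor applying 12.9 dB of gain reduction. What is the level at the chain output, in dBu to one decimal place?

Gain stages sum in dB:
-55.4 + 13.1 − 22.7 + 9.8 − 11.6 − 12.9 = -79.7 dBu.

-79.7 dBu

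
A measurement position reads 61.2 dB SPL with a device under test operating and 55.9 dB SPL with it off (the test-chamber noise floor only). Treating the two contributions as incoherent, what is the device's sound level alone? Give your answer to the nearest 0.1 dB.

59.7 dB SPL

Background correction is a power subtraction:
L_src = 10·log₁₀(10^(61.2/10) − 10^(55.9/10)) = 10·log₁₀(929200) = 59.7 dB SPL.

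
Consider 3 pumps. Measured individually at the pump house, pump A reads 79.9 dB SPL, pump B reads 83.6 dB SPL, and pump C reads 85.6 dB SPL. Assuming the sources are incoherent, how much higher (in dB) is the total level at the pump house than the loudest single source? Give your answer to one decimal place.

Incoherent sources sum as intensities:
L_total = 10·log₁₀(10^(79.9/10) + 10^(83.6/10) + 10^(85.6/10)) = 88.39 dB SPL.
Excess over the loudest (85.6 dB): 88.39 − 85.6 = 2.8 dB.

2.8 dB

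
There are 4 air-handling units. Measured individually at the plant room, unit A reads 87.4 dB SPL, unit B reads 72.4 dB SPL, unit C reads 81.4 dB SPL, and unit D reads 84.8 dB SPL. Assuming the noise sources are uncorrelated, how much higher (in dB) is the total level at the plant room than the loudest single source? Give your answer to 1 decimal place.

2.6 dB

Add the sources as powers (linear), then convert back to dB:
L_total = 10·log₁₀(10^(87.4/10) + 10^(72.4/10) + 10^(81.4/10) + 10^(84.8/10)) = 90.03 dB SPL.
Excess over the loudest (87.4 dB): 90.03 − 87.4 = 2.6 dB.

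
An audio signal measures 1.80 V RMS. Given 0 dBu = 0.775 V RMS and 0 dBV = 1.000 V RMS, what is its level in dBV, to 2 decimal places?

+5.11 dBV

dBV = 20·log₁₀(V / 1.000 V).
20·log₁₀(1.80/1.000) = +5.11 dBV.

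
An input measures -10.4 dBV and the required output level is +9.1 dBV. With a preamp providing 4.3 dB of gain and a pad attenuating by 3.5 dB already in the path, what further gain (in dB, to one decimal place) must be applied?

The required make-up gain is the shortfall in the dB sum.
G = +9.1 − (-10.4) − 4.3 + 3.5 = 18.7 dB.

18.7 dB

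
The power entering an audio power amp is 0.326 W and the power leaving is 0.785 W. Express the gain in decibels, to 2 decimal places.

3.82 dB

Power is a power quantity, so gain = 10·log₁₀(P_out/P_in).
10·log₁₀(0.785/0.326) = 10·log₁₀(2.408) = 3.82 dB.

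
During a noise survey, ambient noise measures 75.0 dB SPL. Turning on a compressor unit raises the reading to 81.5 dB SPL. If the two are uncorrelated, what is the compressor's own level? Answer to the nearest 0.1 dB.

Subtract intensities: L_src = 10·log₁₀(10^(L_total/10) − 10^(L_bg/10)).
L_src = 10·log₁₀(10^(81.5/10) − 10^(75.0/10)) = 10·log₁₀(109600000) = 80.4 dB SPL.

80.4 dB SPL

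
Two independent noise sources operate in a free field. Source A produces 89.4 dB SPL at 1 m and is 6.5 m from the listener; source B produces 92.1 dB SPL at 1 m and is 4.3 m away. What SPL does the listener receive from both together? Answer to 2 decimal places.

80.35 dB SPL

At the listener: L_A = 89.4 − 20·log₁₀(6.5) = 73.142 dB; L_B = 92.1 − 20·log₁₀(4.3) = 79.431 dB.
Combined: 10·log₁₀(10^(73.142/10)+10^(79.431/10)) = 80.35 dB SPL.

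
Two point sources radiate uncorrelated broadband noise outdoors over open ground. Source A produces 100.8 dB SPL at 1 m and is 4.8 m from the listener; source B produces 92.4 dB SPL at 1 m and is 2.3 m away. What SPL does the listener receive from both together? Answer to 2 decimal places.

At the listener: L_A = 100.8 − 20·log₁₀(4.8) = 87.175 dB; L_B = 92.4 − 20·log₁₀(2.3) = 85.165 dB.
Combined: 10·log₁₀(10^(87.175/10)+10^(85.165/10)) = 89.30 dB SPL.

89.30 dB SPL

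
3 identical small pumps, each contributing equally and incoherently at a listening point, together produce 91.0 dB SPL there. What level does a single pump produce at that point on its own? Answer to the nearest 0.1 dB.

86.2 dB SPL

3 equal incoherent sources add 10·log₁₀(3) = 4.77 dB over one source.
L_one = 91.0 − 4.77 = 86.2 dB SPL.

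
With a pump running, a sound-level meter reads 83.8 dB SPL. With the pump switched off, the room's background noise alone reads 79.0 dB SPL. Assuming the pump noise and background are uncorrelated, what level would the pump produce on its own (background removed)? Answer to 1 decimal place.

Background correction is a power subtraction:
L_src = 10·log₁₀(10^(83.8/10) − 10^(79.0/10)) = 10·log₁₀(160500000) = 82.1 dB SPL.

82.1 dB SPL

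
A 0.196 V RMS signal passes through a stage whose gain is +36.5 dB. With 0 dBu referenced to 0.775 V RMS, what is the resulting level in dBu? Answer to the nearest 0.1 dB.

+24.6 dBu

Input level: 20·log₁₀(0.196/0.775) = -11.94 dBu.
Output: -11.94 + 36.5 = +24.6 dBu.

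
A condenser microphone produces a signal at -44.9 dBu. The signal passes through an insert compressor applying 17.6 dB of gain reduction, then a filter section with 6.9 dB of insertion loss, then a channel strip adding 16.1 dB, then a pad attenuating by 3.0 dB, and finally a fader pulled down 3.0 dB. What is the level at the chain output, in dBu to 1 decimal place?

-59.3 dBu

Cascaded gains and losses add directly in dB.
-44.9 − 17.6 − 6.9 + 16.1 − 3.0 − 3.0 = -59.3 dBu.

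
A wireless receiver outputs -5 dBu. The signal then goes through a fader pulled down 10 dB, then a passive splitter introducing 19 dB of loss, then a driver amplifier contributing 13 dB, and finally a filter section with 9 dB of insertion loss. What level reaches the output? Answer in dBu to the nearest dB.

-30 dBu

Cascaded gains and losses add directly in dB.
-5 − 10 − 19 + 13 − 9 = -30 dBu.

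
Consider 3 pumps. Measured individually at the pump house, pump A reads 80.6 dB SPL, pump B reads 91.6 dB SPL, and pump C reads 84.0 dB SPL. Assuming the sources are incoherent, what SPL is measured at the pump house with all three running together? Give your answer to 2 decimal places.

92.58 dB SPL

Uncorrelated sources add in intensity (power), not in dB.
L_total = 10·log₁₀(10^(80.6/10) + 10^(91.6/10) + 10^(84.0/10)) = 10·log₁₀(1811000000) = 92.58 dB SPL.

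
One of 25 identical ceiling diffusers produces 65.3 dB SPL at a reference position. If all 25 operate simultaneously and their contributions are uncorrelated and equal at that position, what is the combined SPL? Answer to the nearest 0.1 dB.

25 equal incoherent sources raise the level by 10·log₁₀(25) = 13.98 dB.
L_total = 65.3 + 13.98 = 79.3 dB SPL.

79.3 dB SPL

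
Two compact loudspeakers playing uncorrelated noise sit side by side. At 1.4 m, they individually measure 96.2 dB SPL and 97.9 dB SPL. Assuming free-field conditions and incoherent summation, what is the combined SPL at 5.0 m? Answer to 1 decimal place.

Combined at 1.4 m: 10·log₁₀(10^(96.2/10)+10^(97.9/10)) = 100.14 dB SPL.
Then apply −20·log₁₀(5.0/1.4) = -11.06 dB → 89.1 dB SPL.

89.1 dB SPL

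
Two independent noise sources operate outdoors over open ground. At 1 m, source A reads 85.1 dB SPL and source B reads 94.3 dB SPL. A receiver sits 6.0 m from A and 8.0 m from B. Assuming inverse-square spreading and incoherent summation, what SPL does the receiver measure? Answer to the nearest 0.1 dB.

77.1 dB SPL

At the listener: L_A = 85.1 − 20·log₁₀(6.0) = 69.54 dB; L_B = 94.3 − 20·log₁₀(8.0) = 76.24 dB.
Combined: 10·log₁₀(10^(69.54/10)+10^(76.24/10)) = 77.1 dB SPL.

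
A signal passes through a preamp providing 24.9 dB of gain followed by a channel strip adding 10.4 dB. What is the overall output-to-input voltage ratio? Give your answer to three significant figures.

58.2

Net gain = 24.9 + 10.4 = 35.3 dB.
Voltage ratio = 10^(35.3/20) = 58.2.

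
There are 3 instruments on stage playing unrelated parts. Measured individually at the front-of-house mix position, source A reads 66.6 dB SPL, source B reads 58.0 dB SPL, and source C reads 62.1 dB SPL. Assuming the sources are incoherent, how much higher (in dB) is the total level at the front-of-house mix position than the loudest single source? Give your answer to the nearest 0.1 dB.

1.7 dB

Add the sources as powers (linear), then convert back to dB:
L_total = 10·log₁₀(10^(66.6/10) + 10^(58.0/10) + 10^(62.1/10)) = 68.34 dB SPL.
Excess over the loudest (66.6 dB): 68.34 − 66.6 = 1.7 dB.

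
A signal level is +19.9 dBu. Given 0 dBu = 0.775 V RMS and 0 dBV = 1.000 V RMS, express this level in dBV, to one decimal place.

+17.7 dBV

The offset between the scales is 20·log₁₀(0.775/1.000) = −2.214 dB.
So dBV = +19.9 − 2.214 = +17.7 dBV.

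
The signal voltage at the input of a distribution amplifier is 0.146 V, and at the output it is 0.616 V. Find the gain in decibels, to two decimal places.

Voltage is an amplitude quantity, so gain = 20·log₁₀(V_out/V_in).
20·log₁₀(0.616/0.146) = 20·log₁₀(4.219) = 12.50 dB.

12.50 dB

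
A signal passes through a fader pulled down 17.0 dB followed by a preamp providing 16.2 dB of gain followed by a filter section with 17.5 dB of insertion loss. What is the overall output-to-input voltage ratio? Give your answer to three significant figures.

0.122

Net gain = (−17.0) + 16.2 + (−17.5) = -18.3 dB.
Voltage ratio = 10^(-18.3/20) = 0.122.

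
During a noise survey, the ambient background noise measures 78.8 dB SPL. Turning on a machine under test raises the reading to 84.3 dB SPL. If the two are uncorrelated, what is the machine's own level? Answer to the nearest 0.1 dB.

82.9 dB SPL

Remove the background by subtracting linear intensities:
L_src = 10·log₁₀(10^(84.3/10) − 10^(78.8/10)) = 10·log₁₀(193300000) = 82.9 dB SPL.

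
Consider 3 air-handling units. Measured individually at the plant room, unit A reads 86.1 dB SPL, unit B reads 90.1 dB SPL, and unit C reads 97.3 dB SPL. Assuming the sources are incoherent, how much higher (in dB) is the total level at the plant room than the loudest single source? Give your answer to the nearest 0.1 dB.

1.0 dB

Add the sources as powers (linear), then convert back to dB:
L_total = 10·log₁₀(10^(86.1/10) + 10^(90.1/10) + 10^(97.3/10)) = 98.33 dB SPL.
Excess over the loudest (97.3 dB): 98.33 − 97.3 = 1.0 dB.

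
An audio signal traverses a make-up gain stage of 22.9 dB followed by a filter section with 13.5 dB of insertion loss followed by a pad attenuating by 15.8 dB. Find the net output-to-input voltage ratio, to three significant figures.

Net gain = 22.9 + (−13.5) + (−15.8) = -6.4 dB.
Voltage ratio = 10^(-6.4/20) = 0.479.

0.479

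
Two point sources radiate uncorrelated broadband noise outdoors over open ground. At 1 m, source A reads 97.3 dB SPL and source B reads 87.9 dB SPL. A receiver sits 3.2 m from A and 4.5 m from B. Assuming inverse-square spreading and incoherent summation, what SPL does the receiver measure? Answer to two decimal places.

At the listener: L_A = 97.3 − 20·log₁₀(3.2) = 87.197 dB; L_B = 87.9 − 20·log₁₀(4.5) = 74.836 dB.
Combined: 10·log₁₀(10^(87.197/10)+10^(74.836/10)) = 87.44 dB SPL.

87.44 dB SPL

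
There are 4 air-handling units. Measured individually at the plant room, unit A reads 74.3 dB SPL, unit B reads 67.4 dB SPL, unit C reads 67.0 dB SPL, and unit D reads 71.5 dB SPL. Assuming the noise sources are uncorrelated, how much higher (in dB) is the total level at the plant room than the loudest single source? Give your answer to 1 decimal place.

2.8 dB

Incoherent sources sum as intensities:
L_total = 10·log₁₀(10^(74.3/10) + 10^(67.4/10) + 10^(67.0/10) + 10^(71.5/10)) = 77.12 dB SPL.
Excess over the loudest (74.3 dB): 77.12 − 74.3 = 2.8 dB.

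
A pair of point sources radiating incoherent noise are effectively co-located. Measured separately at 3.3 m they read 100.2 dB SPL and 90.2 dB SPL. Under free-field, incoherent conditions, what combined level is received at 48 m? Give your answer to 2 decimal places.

Combined at 3.3 m: 10·log₁₀(10^(100.2/10)+10^(90.2/10)) = 100.614 dB SPL.
Then apply −20·log₁₀(48/3.3) = -23.255 dB → 77.36 dB SPL.

77.36 dB SPL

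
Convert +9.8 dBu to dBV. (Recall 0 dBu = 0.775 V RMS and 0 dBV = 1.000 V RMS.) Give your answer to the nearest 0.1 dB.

The offset between the scales is 20·log₁₀(0.775/1.000) = −2.214 dB.
So dBV = +9.8 − 2.214 = +7.6 dBV.

+7.6 dBV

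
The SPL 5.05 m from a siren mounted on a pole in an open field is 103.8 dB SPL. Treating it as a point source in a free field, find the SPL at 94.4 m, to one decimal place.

Free-field point source: level drops by 20·log₁₀ of the distance ratio.
ΔL = −20·log₁₀(94.4/5.05) = -25.43 dB, so L₂ = 103.8 + (-25.43) = 78.4 dB SPL.

78.4 dB SPL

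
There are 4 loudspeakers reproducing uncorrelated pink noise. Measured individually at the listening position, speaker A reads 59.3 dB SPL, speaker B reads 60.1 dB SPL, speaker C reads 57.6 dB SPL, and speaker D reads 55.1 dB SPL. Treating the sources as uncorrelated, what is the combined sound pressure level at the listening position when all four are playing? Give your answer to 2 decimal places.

Uncorrelated sources add in intensity (power), not in dB.
L_total = 10·log₁₀(10^(59.3/10) + 10^(60.1/10) + 10^(57.6/10) + 10^(55.1/10)) = 10·log₁₀(2773000) = 64.43 dB SPL.

64.43 dB SPL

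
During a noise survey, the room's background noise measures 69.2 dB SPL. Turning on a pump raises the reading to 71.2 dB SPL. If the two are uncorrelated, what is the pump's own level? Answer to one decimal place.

Subtract intensities: L_src = 10·log₁₀(10^(L_total/10) − 10^(L_bg/10)).
L_src = 10·log₁₀(10^(71.2/10) − 10^(69.2/10)) = 10·log₁₀(4865000) = 66.9 dB SPL.

66.9 dB SPL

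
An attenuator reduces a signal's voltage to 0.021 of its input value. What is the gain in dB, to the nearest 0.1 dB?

Voltage ratio → dB uses the 20·log₁₀ form:
20·log₁₀(0.021) = -33.6 dB.

-33.6 dB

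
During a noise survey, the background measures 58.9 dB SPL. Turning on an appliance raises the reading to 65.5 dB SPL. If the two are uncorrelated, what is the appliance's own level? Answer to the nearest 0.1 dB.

Background correction is a power subtraction:
L_src = 10·log₁₀(10^(65.5/10) − 10^(58.9/10)) = 10·log₁₀(2772000) = 64.4 dB SPL.

64.4 dB SPL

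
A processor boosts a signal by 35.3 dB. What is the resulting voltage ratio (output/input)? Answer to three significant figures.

58.2

Voltage ratio = 10^(dB/20).
10^(35.3/20) = 10^(1.765) = 58.2.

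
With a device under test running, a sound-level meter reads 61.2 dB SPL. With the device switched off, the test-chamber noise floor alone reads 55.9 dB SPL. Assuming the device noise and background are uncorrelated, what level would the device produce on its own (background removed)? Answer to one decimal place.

Background correction is a power subtraction:
L_src = 10·log₁₀(10^(61.2/10) − 10^(55.9/10)) = 10·log₁₀(929200) = 59.7 dB SPL.

59.7 dB SPL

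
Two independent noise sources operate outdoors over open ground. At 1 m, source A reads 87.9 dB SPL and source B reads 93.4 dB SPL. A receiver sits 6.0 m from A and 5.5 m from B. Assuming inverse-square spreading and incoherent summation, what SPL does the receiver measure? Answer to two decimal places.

At the listener: L_A = 87.9 − 20·log₁₀(6.0) = 72.337 dB; L_B = 93.4 − 20·log₁₀(5.5) = 78.593 dB.
Combined: 10·log₁₀(10^(72.337/10)+10^(78.593/10)) = 79.52 dB SPL.

79.52 dB SPL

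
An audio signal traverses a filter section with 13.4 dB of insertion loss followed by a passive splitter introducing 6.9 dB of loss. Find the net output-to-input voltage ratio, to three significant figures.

0.0966

Net gain = (−13.4) + (−6.9) = -20.3 dB.
Voltage ratio = 10^(-20.3/20) = 0.0966.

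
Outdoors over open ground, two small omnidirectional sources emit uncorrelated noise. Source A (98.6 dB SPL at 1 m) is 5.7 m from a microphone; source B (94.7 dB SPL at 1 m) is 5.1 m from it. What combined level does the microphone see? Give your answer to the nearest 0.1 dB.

85.3 dB SPL

At the listener: L_A = 98.6 − 20·log₁₀(5.7) = 83.48 dB; L_B = 94.7 − 20·log₁₀(5.1) = 80.55 dB.
Combined: 10·log₁₀(10^(83.48/10)+10^(80.55/10)) = 85.3 dB SPL.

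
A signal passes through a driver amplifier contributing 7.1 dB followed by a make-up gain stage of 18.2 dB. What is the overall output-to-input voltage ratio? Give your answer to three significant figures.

Net gain = 7.1 + 18.2 = 25.3 dB.
Voltage ratio = 10^(25.3/20) = 18.4.

18.4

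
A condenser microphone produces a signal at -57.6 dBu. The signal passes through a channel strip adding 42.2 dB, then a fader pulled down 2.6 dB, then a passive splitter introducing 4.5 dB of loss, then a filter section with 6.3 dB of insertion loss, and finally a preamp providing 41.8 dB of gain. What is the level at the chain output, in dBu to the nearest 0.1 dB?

Gain stages sum in dB:
-57.6 + 42.2 − 2.6 − 4.5 − 6.3 + 41.8 = +13.0 dBu.

+13.0 dBu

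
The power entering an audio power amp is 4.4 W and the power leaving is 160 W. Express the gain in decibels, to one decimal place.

15.6 dB

Power ratio → dB uses the 10·log₁₀ form:
10·log₁₀(160/4.4) = 10·log₁₀(36.36) = 15.6 dB.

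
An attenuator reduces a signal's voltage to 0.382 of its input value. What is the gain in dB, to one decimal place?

Voltage ratio → dB uses the 20·log₁₀ form:
20·log₁₀(0.382) = -8.4 dB.

-8.4 dB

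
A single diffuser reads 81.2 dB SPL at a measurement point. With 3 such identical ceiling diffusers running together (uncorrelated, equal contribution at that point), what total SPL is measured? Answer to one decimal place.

3 equal incoherent sources raise the level by 10·log₁₀(3) = 4.77 dB.
L_total = 81.2 + 4.77 = 86.0 dB SPL.

86.0 dB SPL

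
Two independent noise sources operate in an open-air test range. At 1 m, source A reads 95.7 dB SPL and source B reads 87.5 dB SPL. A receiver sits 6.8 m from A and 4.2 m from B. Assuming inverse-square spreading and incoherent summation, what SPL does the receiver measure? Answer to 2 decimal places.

80.50 dB SPL

At the listener: L_A = 95.7 − 20·log₁₀(6.8) = 79.050 dB; L_B = 87.5 − 20·log₁₀(4.2) = 75.035 dB.
Combined: 10·log₁₀(10^(79.050/10)+10^(75.035/10)) = 80.50 dB SPL.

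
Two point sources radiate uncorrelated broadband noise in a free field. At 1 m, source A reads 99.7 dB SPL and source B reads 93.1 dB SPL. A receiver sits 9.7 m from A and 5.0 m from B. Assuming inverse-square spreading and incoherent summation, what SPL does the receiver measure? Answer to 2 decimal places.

82.57 dB SPL

At the listener: L_A = 99.7 − 20·log₁₀(9.7) = 79.965 dB; L_B = 93.1 − 20·log₁₀(5.0) = 79.121 dB.
Combined: 10·log₁₀(10^(79.965/10)+10^(79.121/10)) = 82.57 dB SPL.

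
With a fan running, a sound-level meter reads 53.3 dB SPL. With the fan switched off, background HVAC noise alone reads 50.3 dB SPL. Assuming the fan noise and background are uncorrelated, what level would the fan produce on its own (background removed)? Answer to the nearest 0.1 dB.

50.3 dB SPL

Remove the background by subtracting linear intensities:
L_src = 10·log₁₀(10^(53.3/10) − 10^(50.3/10)) = 10·log₁₀(106600) = 50.3 dB SPL.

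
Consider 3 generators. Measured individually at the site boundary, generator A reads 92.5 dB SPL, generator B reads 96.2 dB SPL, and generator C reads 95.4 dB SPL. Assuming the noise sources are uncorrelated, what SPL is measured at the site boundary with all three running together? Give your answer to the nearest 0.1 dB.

Add the sources as powers (linear), then convert back to dB:
L_total = 10·log₁₀(10^(92.5/10) + 10^(96.2/10) + 10^(95.4/10)) = 10·log₁₀(9414000000) = 99.7 dB SPL.

99.7 dB SPL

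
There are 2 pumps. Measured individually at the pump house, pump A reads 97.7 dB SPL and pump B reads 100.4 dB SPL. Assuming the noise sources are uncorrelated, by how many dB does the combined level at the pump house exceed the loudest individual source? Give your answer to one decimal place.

1.9 dB

Uncorrelated sources add in intensity (power), not in dB.
L_total = 10·log₁₀(10^(97.7/10) + 10^(100.4/10)) = 102.27 dB SPL.
Excess over the loudest (100.4 dB): 102.27 − 100.4 = 1.9 dB.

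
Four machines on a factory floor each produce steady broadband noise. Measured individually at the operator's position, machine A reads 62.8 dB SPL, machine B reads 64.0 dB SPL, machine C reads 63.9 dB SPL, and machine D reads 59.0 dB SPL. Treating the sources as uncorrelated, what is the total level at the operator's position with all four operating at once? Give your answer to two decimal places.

Incoherent sources sum as intensities:
L_total = 10·log₁₀(10^(62.8/10) + 10^(64.0/10) + 10^(63.9/10) + 10^(59.0/10)) = 10·log₁₀(7666000) = 68.85 dB SPL.

68.85 dB SPL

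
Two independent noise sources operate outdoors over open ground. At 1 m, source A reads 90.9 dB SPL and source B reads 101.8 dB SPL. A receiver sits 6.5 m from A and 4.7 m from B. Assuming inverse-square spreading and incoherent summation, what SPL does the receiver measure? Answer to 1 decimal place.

88.5 dB SPL

At the listener: L_A = 90.9 − 20·log₁₀(6.5) = 74.64 dB; L_B = 101.8 − 20·log₁₀(4.7) = 88.36 dB.
Combined: 10·log₁₀(10^(74.64/10)+10^(88.36/10)) = 88.5 dB SPL.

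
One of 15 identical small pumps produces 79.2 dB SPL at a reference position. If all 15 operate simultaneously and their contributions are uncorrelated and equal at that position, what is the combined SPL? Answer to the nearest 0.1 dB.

91.0 dB SPL

15 equal incoherent sources raise the level by 10·log₁₀(15) = 11.76 dB.
L_total = 79.2 + 11.76 = 91.0 dB SPL.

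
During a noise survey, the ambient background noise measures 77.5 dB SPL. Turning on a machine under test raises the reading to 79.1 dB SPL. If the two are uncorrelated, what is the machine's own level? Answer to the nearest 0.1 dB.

74.0 dB SPL

Subtract intensities: L_src = 10·log₁₀(10^(L_total/10) − 10^(L_bg/10)).
L_src = 10·log₁₀(10^(79.1/10) − 10^(77.5/10)) = 10·log₁₀(25050000) = 74.0 dB SPL.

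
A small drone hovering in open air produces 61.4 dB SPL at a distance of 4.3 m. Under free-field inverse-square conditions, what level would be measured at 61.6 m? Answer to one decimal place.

38.3 dB SPL

For a point source in a free field, ΔL = −20·log₁₀(d₂/d₁).
ΔL = −20·log₁₀(61.6/4.3) = -23.12 dB, so L₂ = 61.4 + (-23.12) = 38.3 dB SPL.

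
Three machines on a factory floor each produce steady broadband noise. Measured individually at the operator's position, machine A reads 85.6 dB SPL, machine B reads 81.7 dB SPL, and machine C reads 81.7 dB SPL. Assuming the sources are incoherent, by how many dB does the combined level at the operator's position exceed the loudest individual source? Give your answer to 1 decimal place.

Uncorrelated sources add in intensity (power), not in dB.
L_total = 10·log₁₀(10^(85.6/10) + 10^(81.7/10) + 10^(81.7/10)) = 88.19 dB SPL.
Excess over the loudest (85.6 dB): 88.19 − 85.6 = 2.6 dB.

2.6 dB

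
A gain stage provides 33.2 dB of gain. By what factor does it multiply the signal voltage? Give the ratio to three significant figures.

45.7

Voltage ratio = 10^(dB/20).
10^(33.2/20) = 10^(1.660) = 45.7.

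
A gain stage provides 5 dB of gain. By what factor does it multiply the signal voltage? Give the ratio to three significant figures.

Voltage ratio = 10^(dB/20).
10^(5/20) = 10^(0.2500) = 1.78.

1.78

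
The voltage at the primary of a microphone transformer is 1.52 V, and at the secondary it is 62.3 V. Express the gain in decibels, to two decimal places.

32.25 dB

For a voltage ratio, dB = 20·log₁₀(V₂/V₁).
20·log₁₀(62.3/1.52) = 20·log₁₀(40.99) = 32.25 dB.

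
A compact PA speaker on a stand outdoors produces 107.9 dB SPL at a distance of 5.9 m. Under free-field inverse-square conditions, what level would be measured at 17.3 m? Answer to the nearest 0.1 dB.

Free-field point source: level drops by 20·log₁₀ of the distance ratio.
ΔL = −20·log₁₀(17.3/5.9) = -9.34 dB, so L₂ = 107.9 + (-9.34) = 98.6 dB SPL.

98.6 dB SPL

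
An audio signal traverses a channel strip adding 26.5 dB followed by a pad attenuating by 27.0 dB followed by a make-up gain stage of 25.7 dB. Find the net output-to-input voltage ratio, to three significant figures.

Net gain = 26.5 + (−27.0) + 25.7 = 25.2 dB.
Voltage ratio = 10^(25.2/20) = 18.2.

18.2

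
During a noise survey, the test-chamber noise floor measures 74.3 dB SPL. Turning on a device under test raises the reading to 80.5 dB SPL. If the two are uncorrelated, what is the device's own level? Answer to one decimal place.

79.3 dB SPL

Remove the background by subtracting linear intensities:
L_src = 10·log₁₀(10^(80.5/10) − 10^(74.3/10)) = 10·log₁₀(85290000) = 79.3 dB SPL.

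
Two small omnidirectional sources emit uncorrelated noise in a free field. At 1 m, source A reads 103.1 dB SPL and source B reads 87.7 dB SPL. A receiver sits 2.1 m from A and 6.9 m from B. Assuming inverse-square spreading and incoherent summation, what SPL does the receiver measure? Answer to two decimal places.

96.67 dB SPL

At the listener: L_A = 103.1 − 20·log₁₀(2.1) = 96.656 dB; L_B = 87.7 − 20·log₁₀(6.9) = 70.923 dB.
Combined: 10·log₁₀(10^(96.656/10)+10^(70.923/10)) = 96.67 dB SPL.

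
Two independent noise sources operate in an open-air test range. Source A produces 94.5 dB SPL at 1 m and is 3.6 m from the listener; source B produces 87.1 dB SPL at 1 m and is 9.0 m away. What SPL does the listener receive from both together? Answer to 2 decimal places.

At the listener: L_A = 94.5 − 20·log₁₀(3.6) = 83.374 dB; L_B = 87.1 − 20·log₁₀(9.0) = 68.015 dB.
Combined: 10·log₁₀(10^(83.374/10)+10^(68.015/10)) = 83.50 dB SPL.

83.50 dB SPL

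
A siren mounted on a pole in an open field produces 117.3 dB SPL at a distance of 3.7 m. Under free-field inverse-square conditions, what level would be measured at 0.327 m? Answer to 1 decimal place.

138.4 dB SPL

Free-field point source: level drops by 20·log₁₀ of the distance ratio.
ΔL = −20·log₁₀(0.327/3.7) = 21.07 dB, so L₂ = 117.3 + (21.07) = 138.4 dB SPL.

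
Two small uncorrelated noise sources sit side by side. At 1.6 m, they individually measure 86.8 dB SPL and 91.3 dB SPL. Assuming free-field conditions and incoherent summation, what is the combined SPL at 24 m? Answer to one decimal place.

69.1 dB SPL

Combined at 1.6 m: 10·log₁₀(10^(86.8/10)+10^(91.3/10)) = 92.62 dB SPL.
Then apply −20·log₁₀(24/1.6) = -23.52 dB → 69.1 dB SPL.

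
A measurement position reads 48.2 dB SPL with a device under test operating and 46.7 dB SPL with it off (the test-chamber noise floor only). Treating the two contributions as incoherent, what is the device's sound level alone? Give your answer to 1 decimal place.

42.9 dB SPL

Subtract intensities: L_src = 10·log₁₀(10^(L_total/10) − 10^(L_bg/10)).
L_src = 10·log₁₀(10^(48.2/10) − 10^(46.7/10)) = 10·log₁₀(19300) = 42.9 dB SPL.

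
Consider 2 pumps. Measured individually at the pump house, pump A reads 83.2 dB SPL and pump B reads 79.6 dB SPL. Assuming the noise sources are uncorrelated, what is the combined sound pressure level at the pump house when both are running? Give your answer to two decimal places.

Incoherent sources sum as intensities:
L_total = 10·log₁₀(10^(83.2/10) + 10^(79.6/10)) = 10·log₁₀(300100000) = 84.77 dB SPL.

84.77 dB SPL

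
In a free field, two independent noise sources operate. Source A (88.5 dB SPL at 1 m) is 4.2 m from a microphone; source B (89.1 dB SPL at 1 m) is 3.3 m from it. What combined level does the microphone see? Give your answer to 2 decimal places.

80.60 dB SPL

At the listener: L_A = 88.5 − 20·log₁₀(4.2) = 76.035 dB; L_B = 89.1 − 20·log₁₀(3.3) = 78.730 dB.
Combined: 10·log₁₀(10^(76.035/10)+10^(78.730/10)) = 80.60 dB SPL.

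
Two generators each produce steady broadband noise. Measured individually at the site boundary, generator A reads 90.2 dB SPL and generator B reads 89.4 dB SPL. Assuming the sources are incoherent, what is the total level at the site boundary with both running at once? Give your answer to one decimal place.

Incoherent sources sum as intensities:
L_total = 10·log₁₀(10^(90.2/10) + 10^(89.4/10)) = 10·log₁₀(1918000000) = 92.8 dB SPL.

92.8 dB SPL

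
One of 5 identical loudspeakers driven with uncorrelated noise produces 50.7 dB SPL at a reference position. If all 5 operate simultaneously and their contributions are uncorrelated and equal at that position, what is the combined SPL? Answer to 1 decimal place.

57.7 dB SPL

5 equal incoherent sources raise the level by 10·log₁₀(5) = 6.99 dB.
L_total = 50.7 + 6.99 = 57.7 dB SPL.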